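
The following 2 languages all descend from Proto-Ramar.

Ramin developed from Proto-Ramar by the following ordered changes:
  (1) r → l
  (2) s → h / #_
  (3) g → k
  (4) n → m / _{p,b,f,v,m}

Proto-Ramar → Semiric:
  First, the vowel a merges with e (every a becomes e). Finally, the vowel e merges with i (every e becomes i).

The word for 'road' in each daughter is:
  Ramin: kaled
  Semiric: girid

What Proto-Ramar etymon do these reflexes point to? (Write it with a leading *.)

Position 1: Ramin has k, Semiric has g. Semiric preserves g here (none of its changes turn any other segment into g), so the proto-segment is *g.
Position 3: Ramin has l, Semiric has r. Semiric preserves r here (none of its changes turn any other segment into r), so the proto-segment is *r.
Continuing position by position gives *gared; check it forward:
Ramin: *gared
  gared → galed   [unconditioned shift]
  galed (rule 2 does not apply)
  galed → kaled   [unconditioned shift]
  kaled (rule 4 does not apply)
  giving Ramin kaled.
Semiric: *gared > gered > girid  (by vowel merger, vowel merger)
No other proto-form is consistent with every reflex, so the reconstruction is *gared.

*gared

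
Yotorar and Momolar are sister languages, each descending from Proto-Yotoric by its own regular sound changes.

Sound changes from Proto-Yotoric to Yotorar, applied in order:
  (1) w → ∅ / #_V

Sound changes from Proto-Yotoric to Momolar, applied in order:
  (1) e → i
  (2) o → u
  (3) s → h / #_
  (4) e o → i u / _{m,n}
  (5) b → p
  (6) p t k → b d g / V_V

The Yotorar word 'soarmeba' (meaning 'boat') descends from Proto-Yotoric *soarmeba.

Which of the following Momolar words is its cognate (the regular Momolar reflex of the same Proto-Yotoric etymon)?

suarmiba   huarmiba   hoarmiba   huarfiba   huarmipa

huarmiba

Momolar: *soarmeba
  soarmeba → soarmiba   [vowel merger]
  soarmiba → suarmiba   [vowel merger]
  suarmiba → huarmiba   [debuccalisation]
  huarmiba (rule 4 does not apply)
  huarmiba → huarmipa   [unconditioned shift]
  huarmipa → huarmiba   [intervocalic voicing]
  giving Momolar huarmiba.
Only 'huarmiba' matches the regular Momolar development of *soarmeba.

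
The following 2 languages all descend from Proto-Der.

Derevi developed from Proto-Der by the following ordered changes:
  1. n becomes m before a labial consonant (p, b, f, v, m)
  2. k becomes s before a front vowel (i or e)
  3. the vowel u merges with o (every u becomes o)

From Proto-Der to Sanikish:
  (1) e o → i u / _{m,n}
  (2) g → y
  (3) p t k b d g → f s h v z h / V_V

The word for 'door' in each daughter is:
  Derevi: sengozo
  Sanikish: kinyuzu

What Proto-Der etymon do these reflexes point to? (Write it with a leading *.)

Position 2: Derevi has e, Sanikish has i. Derevi preserves e here (none of its changes turn any other segment into e), so the proto-segment is *e.
Position 5: Derevi has o, Sanikish has u. Taking the neighbouring segments as reconstructed: Derevi o could go back to *o or *u; Sanikish u can only go back to *u — the one source consistent with every daughter is *u.
Continuing position by position gives *kenguzu; check it forward:
Derevi: *kenguzu
  kenguzu (rule 1 does not apply)
  kenguzu → senguzu   [palatalisation]
  senguzu → sengozo   [vowel merger]
  giving Derevi sengozo.
Sanikish: start from *kenguzu.
  rule 1 (pre-nasal raising): kenguzu → kinguzu
  rule 2 (unconditioned shift): kinguzu → kinyuzu
  rule 3: no change — kinyuzu
  ⇒ Sanikish kinyuzu
No other proto-form is consistent with every reflex, so the reconstruction is *kenguzu.

*kenguzu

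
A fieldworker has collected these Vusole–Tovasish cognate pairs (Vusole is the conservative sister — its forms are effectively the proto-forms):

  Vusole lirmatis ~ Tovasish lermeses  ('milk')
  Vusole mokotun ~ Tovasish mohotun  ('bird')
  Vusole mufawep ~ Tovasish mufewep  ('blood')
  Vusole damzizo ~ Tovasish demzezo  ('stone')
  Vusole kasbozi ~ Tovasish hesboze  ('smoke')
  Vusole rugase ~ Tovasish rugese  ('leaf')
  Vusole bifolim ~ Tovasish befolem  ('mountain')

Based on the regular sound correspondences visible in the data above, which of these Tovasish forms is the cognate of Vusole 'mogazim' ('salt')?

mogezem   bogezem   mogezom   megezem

lirmatis ~ lermeses, mufawep ~ mufewep — Vusole a corresponds to Tovasish e after a consonant, before a consonant other than r, m, n, p, b, f, v.
bifolim ~ befolem — Vusole i corresponds to Tovasish e after a consonant, before a nasal.
Applying these to Vusole 'mogazim':
  mogazim → mogezim   (a→e after a consonant, before a consonant other than r, m, n, p, b, f, v)
  mogezim → mogezem   (i→e after a consonant, before a nasal)
So the Tovasish cognate is 'mogezem'.

mogezem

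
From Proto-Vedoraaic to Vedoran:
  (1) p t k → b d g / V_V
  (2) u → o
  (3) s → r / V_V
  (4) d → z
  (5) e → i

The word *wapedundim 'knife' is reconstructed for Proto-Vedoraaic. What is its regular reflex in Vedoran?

Vedoran: start from *wapedundim.
  rule 1 (intervocalic voicing): wapedundim → wabedundim
  rule 2 (vowel merger): wabedundim → wabedondim
  rule 3: no change — wabedondim
  rule 4 (unconditioned shift): wabedondim → wabezonzim
  rule 5 (vowel merger): wabezonzim → wabizonzim
  ⇒ Vedoran wabizonzim

wabizonzim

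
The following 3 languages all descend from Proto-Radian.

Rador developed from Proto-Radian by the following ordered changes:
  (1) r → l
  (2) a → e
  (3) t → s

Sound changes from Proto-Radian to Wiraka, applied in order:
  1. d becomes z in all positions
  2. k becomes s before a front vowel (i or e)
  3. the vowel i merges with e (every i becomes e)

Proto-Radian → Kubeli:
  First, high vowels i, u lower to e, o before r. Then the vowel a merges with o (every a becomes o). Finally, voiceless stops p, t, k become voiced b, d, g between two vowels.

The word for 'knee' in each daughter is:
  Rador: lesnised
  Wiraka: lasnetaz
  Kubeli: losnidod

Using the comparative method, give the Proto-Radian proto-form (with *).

*lasnitad

Position 8: Rador has d, Wiraka has z, Kubeli has d. Rador preserves d here (none of its changes turn any other segment into d), so the proto-segment is *d.
Position 7: Rador has e, Wiraka has a, Kubeli has o. Wiraka preserves a here (none of its changes turn any other segment into a), so the proto-segment is *a.
Position 6: Rador has s, Wiraka has t, Kubeli has d. Wiraka preserves t here (none of its changes turn any other segment into t), so the proto-segment is *t.
This points to *lasnitad. Verify forward in each daughter:
Rador: *lasnitad
  lasnitad (rule 1 does not apply)
  lasnitad → lesnited   [vowel merger]
  lesnited → lesnised   [unconditioned shift]
  giving Rador lesnised.
Wiraka: start from *lasnitad.
  rule 1 (unconditioned shift): lasnitad → lasnitaz
  rule 2: no change — lasnitaz
  rule 3 (vowel merger): lasnitaz → lasnetaz
  ⇒ Wiraka lasnetaz
Kubeli: start from *lasnitad.
  rule 1: no change — lasnitad
  rule 2 (vowel merger): lasnitad → losnitod
  rule 3 (intervocalic voicing): losnitod → losnidod
  ⇒ Kubeli losnidod
*lasnitad is the unique common source.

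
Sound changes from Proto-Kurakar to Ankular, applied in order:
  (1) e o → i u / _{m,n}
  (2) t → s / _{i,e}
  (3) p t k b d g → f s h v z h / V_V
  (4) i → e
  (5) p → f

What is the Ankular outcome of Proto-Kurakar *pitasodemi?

fesasozeme

Ankular: start from *pitasodemi.
  rule 1 (pre-nasal raising): pitasodemi → pitasodimi
  rule 2: no change — pitasodimi
  rule 3 (intervocalic lenition): pitasodimi → pisasozimi
  rule 4 (vowel merger): pisasozimi → pesasozeme
  rule 5 (unconditioned shift): pesasozeme → fesasozeme
  ⇒ Ankular fesasozeme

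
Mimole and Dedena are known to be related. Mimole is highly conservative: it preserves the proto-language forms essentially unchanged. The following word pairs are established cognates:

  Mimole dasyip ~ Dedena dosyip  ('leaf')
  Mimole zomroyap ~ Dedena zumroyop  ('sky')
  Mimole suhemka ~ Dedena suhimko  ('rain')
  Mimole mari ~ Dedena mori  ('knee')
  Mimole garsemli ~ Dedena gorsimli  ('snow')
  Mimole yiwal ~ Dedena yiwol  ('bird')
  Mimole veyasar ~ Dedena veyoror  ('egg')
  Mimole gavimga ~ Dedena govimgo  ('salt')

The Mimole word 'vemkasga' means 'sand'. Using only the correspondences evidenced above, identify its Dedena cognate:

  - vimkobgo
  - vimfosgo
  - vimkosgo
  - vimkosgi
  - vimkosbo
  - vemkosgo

suhemka ~ suhimko, garsemli ~ gorsimli — Mimole e corresponds to Dedena i after a consonant, before a nasal.
dasyip ~ dosyip, yiwal ~ yiwol — Mimole a corresponds to Dedena o after a consonant, before a consonant other than r, m, n, p, b, f, v.
suhemka ~ suhimko, gavimga ~ govimgo — Mimole a corresponds to Dedena o word-finally.
Applying these to Mimole 'vemkasga':
  vemkasga → vimkasga   (e→i after a consonant, before a nasal)
  vimkasga → vimkosga   (a→o after a consonant, before a consonant other than r, m, n, p, b, f, v)
  vimkosga → vimkosgo   (a→o word-finally)
So the Dedena cognate is 'vimkosgo'.

vimkosgo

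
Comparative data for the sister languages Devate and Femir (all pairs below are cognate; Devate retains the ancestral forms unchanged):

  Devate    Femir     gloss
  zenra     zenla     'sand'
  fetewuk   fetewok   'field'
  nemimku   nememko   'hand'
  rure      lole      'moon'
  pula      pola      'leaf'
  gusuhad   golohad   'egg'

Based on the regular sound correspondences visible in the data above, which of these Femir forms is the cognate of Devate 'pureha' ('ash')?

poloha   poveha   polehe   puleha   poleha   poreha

rure ~ lole — Devate u corresponds to Femir o after a consonant, before r.
rure ~ lole — Devate r corresponds to Femir l between vowels (before a front vowel).
Applying these to Devate 'pureha':
  pureha → poreha   (u→o after a consonant, before r)
  poreha → poleha   (r→l between vowels (before a front vowel))
So the Femir cognate is 'poleha'.

poleha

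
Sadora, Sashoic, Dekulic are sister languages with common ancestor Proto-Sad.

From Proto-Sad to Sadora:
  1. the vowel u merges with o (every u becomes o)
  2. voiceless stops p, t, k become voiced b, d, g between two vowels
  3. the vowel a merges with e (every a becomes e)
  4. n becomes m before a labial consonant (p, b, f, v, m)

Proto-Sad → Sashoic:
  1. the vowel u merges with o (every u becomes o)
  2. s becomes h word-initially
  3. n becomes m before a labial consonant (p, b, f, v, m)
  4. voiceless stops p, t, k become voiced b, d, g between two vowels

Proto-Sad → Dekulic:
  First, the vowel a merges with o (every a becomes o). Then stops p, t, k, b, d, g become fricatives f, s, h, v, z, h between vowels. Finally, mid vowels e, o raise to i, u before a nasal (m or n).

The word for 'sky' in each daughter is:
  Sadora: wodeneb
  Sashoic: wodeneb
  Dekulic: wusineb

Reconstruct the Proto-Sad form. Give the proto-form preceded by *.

Position 2: Sadora has o, Sashoic has o, Dekulic has u. Taking the neighbouring segments as reconstructed: Sadora o could go back to *o or *u; Sashoic o could go back to *o or *u; Dekulic u can only go back to *u — the one source consistent with every daughter is *u.
Position 4: Sadora has e, Sashoic has e, Dekulic has i. Sashoic preserves e here (none of its changes turn any other segment into e), so the proto-segment is *e.
Verify the candidate proto-form against each daughter:
Sadora: *wuteneb
  wuteneb → woteneb   [vowel merger]
  woteneb → wodeneb   [intervocalic voicing]
  wodeneb (rule 3 does not apply)
  wodeneb (rule 4 does not apply)
  giving Sadora wodeneb.
Sashoic: *wuteneb > woteneb > wodeneb  (by vowel merger, intervocalic voicing)
Dekulic: *wuteneb > wuseneb > wusineb  (by intervocalic lenition, pre-nasal raising)
*wuteneb is the unique common source.

*wuteneb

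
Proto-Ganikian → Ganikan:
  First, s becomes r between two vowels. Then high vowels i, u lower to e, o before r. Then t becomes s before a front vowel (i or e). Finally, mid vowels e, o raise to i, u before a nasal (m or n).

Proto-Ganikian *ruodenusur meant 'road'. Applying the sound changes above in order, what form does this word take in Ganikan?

Ganikan: *ruodenusur > ruodenurur > ruodenoror > ruodinoror  (by rhotacism, pre-rhotic lowering, pre-nasal raising)

ruodinoror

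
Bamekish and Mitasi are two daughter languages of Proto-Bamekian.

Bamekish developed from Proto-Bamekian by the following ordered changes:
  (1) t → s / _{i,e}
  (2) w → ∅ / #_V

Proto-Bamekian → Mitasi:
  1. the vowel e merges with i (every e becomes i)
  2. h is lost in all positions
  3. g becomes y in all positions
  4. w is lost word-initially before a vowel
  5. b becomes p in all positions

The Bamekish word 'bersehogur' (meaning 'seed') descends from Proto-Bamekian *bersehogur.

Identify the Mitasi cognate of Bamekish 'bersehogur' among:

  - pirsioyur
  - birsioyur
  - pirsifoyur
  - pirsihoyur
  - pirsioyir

Mitasi: start from *bersehogur.
  rule 1 (vowel merger): bersehogur → birsihogur
  rule 2 (h-loss): birsihogur → birsiogur
  rule 3 (unconditioned shift): birsiogur → birsioyur
  rule 4: no change — birsioyur
  rule 5 (unconditioned shift): birsioyur → pirsioyur
  ⇒ Mitasi pirsioyur

pirsioyur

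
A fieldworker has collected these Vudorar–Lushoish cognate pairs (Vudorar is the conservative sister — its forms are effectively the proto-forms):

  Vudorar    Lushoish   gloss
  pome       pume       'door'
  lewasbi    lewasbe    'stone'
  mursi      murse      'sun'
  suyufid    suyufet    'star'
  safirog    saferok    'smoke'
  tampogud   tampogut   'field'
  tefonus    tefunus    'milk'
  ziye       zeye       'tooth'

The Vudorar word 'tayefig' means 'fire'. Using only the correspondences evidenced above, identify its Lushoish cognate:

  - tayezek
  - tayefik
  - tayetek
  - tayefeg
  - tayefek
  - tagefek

tayefek

suyufid ~ suyufet, ziye ~ zeye — Vudorar i corresponds to Lushoish e after a consonant, before a consonant other than r, m, n, p, b, f, v.
safirog ~ saferok — Vudorar g corresponds to Lushoish k word-finally.
Applying these to Vudorar 'tayefig':
  tayefig → tayefeg   (i→e after a consonant, before a consonant other than r, m, n, p, b, f, v)
  tayefeg → tayefek   (g→k word-finally)
So the Lushoish cognate is 'tayefek'.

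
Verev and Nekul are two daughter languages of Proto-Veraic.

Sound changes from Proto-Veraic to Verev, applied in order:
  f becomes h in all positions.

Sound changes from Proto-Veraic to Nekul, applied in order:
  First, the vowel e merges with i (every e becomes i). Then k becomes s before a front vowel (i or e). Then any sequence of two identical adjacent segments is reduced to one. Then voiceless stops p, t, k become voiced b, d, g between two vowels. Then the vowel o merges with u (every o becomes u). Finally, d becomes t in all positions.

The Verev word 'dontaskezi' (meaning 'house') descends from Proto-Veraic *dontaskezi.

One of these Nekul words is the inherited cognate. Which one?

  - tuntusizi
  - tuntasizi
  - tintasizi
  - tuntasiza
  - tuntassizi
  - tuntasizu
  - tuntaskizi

Nekul: *dontaskezi > dontaskizi > dontassizi > dontasizi > duntasizi > tuntasizi  (by vowel merger, palatalisation, degemination, vowel merger, unconditioned shift)
The other candidates each miss or misapply at least one Nekul change.

tuntasizi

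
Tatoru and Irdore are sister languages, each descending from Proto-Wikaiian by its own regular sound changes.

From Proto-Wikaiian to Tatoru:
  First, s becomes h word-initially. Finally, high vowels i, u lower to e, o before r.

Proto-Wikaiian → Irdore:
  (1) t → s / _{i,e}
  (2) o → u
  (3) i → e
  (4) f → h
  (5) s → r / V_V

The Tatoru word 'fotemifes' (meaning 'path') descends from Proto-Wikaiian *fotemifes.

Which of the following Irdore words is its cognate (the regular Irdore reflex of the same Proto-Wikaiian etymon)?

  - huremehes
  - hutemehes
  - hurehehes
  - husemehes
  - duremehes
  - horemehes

Irdore: *fotemifes
  fotemifes → fosemifes   [palatalisation]
  fosemifes → fusemifes   [vowel merger]
  fusemifes → fusemefes   [vowel merger]
  fusemefes → husemehes   [unconditioned shift]
  husemehes → huremehes   [rhotacism]
  giving Irdore huremehes.
The other candidates each miss or misapply at least one Irdore change.

huremehes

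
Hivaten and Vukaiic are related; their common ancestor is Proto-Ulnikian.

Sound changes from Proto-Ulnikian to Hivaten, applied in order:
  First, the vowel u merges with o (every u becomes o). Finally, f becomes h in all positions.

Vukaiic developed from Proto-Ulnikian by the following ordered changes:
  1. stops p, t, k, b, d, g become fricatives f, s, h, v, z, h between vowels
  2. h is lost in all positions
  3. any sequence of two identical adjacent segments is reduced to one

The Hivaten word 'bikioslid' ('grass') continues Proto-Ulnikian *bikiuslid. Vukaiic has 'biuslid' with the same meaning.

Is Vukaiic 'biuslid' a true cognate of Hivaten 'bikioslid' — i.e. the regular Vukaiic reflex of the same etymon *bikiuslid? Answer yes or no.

Derive the expected Vukaiic reflex of *bikiuslid:
Vukaiic: start from *bikiuslid.
  rule 1 (intervocalic lenition): bikiuslid → bihiuslid
  rule 2 (h-loss): bihiuslid → biiuslid
  rule 3 (degemination): biiuslid → biuslid
  ⇒ Vukaiic biuslid
Vukaiic 'biuslid' matches the regular reflex exactly, so the pair is cognate.

yes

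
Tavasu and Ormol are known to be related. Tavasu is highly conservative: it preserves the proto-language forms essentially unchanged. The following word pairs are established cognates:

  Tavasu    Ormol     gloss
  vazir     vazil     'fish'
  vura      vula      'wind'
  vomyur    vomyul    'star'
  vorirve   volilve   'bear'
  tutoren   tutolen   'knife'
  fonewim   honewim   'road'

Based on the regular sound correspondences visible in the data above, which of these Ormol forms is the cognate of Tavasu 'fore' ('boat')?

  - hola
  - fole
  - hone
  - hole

fonewim ~ honewim — Tavasu f corresponds to Ormol h word-initially before a back vowel.
tutoren ~ tutolen — Tavasu r corresponds to Ormol l between vowels (before a front vowel).
Applying these to Tavasu 'fore':
  fore → hore   (f→h word-initially before a back vowel)
  hore → hole   (r→l between vowels (before a front vowel))
So the Ormol cognate is 'hole'.

hole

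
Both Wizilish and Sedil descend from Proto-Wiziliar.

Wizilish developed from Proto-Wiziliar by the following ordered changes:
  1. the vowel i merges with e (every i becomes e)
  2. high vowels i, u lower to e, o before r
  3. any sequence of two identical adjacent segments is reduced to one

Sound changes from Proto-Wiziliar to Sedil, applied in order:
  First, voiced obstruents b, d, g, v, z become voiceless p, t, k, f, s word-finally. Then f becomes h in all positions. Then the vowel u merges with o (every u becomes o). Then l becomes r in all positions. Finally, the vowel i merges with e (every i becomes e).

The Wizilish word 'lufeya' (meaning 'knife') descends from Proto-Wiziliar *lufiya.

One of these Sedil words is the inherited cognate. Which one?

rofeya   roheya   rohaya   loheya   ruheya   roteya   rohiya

roheya

Sedil: *lufiya > luhiya > lohiya > rohiya > roheya  (by unconditioned shift, vowel merger, unconditioned shift, vowel merger)
Among the options, 'roheya' alone shows every Sedil change applied in order.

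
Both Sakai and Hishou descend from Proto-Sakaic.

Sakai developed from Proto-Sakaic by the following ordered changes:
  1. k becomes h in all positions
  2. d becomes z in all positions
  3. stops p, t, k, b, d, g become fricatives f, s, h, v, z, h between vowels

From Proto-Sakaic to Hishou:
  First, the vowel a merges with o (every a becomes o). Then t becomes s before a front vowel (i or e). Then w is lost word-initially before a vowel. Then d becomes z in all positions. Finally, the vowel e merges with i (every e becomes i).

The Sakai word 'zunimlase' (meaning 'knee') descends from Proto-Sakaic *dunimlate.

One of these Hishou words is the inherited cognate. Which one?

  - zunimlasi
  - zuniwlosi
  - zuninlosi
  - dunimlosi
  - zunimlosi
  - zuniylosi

Hishou: start from *dunimlate.
  rule 1 (vowel merger): dunimlate → dunimlote
  rule 2 (palatalisation): dunimlote → dunimlose
  rule 3: no change — dunimlose
  rule 4 (unconditioned shift): dunimlose → zunimlose
  rule 5 (vowel merger): zunimlose → zunimlosi
  ⇒ Hishou zunimlosi
Among the options, 'zunimlosi' alone shows every Hishou change applied in order.

zunimlosi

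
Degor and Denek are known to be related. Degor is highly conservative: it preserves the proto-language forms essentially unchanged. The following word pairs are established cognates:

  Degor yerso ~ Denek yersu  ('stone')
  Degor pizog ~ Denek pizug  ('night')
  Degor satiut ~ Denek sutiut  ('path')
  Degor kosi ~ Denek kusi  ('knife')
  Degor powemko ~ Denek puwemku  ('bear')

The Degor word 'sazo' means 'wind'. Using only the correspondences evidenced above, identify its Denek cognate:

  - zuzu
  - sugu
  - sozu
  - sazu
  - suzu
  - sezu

suzu

satiut ~ sutiut — Degor a corresponds to Denek u after a consonant, before a consonant other than r, m, n, p, b, f, v.
yerso ~ yersu, powemko ~ puwemku — Degor o corresponds to Denek u word-finally.
Applying these to Degor 'sazo':
  sazo → suzo   (a→u after a consonant, before a consonant other than r, m, n, p, b, f, v)
  suzo → suzu   (o→u word-finally)
So the Denek cognate is 'suzu'.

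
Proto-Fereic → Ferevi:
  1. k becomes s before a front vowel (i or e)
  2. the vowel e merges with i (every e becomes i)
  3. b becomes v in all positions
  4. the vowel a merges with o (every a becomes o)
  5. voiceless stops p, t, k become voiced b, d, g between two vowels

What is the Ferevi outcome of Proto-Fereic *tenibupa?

Ferevi: *tenibupa > tinibupa > tinivupa > tinivupo > tinivubo  (by vowel merger, unconditioned shift, vowel merger, intervocalic voicing)

tinivubo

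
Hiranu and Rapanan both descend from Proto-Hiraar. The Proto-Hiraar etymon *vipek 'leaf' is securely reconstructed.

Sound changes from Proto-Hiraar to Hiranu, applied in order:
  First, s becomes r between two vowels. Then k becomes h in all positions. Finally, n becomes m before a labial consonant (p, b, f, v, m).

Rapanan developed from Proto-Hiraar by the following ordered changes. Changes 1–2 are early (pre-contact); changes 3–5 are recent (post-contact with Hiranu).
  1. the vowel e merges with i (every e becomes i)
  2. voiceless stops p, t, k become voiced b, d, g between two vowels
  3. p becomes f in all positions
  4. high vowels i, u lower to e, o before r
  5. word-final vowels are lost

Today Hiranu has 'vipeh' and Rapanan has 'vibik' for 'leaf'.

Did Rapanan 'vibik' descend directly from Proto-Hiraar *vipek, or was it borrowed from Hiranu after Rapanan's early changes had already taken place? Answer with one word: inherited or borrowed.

inherited

If inherited, *vipek would pass through all of Rapanan's changes:
Rapanan: start from *vipek.
  rule 1 (vowel merger): vipek → vipik
  rule 2 (intervocalic voicing): vipik → vibik
  rule 3: no change — vibik
  rule 4: no change — vibik
  rule 5: no change — vibik
  ⇒ Rapanan vibik
If borrowed from Hiranu 'vipeh' after the early changes, it would undergo only the recent ones:
  rule 3 (unconditioned shift): vipeh → vifeh
  rule 4 (pre-rhotic lowering): no change (vifeh)
  rule 5 (apocope): no change (vifeh)
  ⇒ as a loan: vifeh
Rapanan 'vibik' matches the inherited outcome exactly, so it is an inherited cognate, not a loan.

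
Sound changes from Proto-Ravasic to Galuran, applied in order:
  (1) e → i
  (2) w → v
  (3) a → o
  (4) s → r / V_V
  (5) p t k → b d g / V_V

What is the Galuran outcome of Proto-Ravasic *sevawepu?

Galuran: *sevawepu > sivawipu > sivavipu > sivovipu > sivovibu  (by vowel merger, unconditioned shift, vowel merger, intervocalic voicing)

sivovibu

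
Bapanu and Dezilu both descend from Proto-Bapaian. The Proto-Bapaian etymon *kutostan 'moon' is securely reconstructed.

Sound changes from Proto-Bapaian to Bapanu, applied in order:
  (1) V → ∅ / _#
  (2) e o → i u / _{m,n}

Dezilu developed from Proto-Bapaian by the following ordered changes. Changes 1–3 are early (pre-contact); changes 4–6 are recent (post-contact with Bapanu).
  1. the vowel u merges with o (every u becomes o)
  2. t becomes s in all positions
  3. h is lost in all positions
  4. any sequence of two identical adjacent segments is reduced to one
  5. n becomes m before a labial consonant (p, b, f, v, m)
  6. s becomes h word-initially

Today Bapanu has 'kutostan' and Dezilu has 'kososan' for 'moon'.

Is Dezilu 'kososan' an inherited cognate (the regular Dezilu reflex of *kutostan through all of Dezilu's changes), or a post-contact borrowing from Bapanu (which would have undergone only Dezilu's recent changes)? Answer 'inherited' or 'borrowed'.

If inherited, *kutostan would pass through all of Dezilu's changes:
Dezilu: *kutostan > kotostan > kosossan > kososan  (by vowel merger, unconditioned shift, degemination)
If borrowed from Bapanu 'kutostan' after the early changes, it would undergo only the recent ones:
  rule 4 (degemination): no change (kutostan)
  rule 5 (nasal place assimilation): no change (kutostan)
  rule 6 (debuccalisation): no change (kutostan)
  ⇒ as a loan: kutostan
Dezilu 'kososan' matches the inherited outcome exactly, so it is an inherited cognate, not a loan.

inherited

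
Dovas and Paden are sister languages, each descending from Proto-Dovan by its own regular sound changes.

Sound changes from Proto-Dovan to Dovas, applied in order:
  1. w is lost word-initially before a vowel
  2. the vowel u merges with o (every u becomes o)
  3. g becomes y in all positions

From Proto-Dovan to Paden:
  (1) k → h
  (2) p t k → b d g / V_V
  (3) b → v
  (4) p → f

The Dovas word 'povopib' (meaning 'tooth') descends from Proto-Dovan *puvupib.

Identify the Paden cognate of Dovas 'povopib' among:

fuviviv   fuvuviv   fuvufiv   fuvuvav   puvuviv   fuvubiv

Paden: *puvupib > puvubib > puvuviv > fuvuviv  (by intervocalic voicing, unconditioned shift, unconditioned shift)
Among the options, 'fuvuviv' alone shows every Paden change applied in order.

fuvuviv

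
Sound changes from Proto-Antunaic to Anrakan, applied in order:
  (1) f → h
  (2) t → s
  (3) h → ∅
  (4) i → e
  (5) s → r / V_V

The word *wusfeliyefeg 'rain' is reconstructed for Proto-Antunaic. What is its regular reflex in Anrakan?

wureleyeeg

Anrakan: start from *wusfeliyefeg.
  rule 1 (unconditioned shift): wusfeliyefeg → wusheliyeheg
  rule 2: no change — wusheliyeheg
  rule 3 (h-loss): wusheliyeheg → wuseliyeeg
  rule 4 (vowel merger): wuseliyeeg → wuseleyeeg
  rule 5 (rhotacism): wuseleyeeg → wureleyeeg
  ⇒ Anrakan wureleyeeg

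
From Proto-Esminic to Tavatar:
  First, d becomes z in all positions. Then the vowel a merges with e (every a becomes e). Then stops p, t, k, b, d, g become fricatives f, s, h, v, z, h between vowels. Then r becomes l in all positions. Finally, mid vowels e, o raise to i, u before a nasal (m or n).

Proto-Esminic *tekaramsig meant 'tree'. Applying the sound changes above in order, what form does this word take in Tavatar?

tehelimsig

Tavatar: *tekaramsig > tekeremsig > teheremsig > tehelemsig > tehelimsig  (by vowel merger, intervocalic lenition, unconditioned shift, pre-nasal raising)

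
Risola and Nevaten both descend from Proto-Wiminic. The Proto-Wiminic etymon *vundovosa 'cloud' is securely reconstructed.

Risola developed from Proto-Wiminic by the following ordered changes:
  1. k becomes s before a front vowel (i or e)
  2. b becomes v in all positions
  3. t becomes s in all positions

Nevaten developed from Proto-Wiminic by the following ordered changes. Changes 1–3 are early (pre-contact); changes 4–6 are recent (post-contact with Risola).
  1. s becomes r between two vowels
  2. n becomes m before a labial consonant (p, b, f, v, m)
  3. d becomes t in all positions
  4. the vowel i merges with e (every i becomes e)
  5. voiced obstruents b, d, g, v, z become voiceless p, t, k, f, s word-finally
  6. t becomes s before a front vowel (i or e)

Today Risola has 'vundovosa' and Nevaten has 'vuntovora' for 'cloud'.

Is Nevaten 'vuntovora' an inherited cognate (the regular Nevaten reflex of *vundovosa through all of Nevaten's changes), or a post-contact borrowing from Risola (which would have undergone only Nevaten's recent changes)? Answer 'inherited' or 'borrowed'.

inherited

If inherited, *vundovosa would pass through all of Nevaten's changes:
Nevaten: *vundovosa > vundovora > vuntovora  (by rhotacism, unconditioned shift)
If borrowed from Risola 'vundovosa' after the early changes, it would undergo only the recent ones:
  rule 4 (vowel merger): no change (vundovosa)
  rule 5 (final devoicing): no change (vundovosa)
  rule 6 (palatalisation): no change (vundovosa)
  ⇒ as a loan: vundovosa
Nevaten 'vuntovora' matches the inherited outcome exactly, so it is an inherited cognate, not a loan.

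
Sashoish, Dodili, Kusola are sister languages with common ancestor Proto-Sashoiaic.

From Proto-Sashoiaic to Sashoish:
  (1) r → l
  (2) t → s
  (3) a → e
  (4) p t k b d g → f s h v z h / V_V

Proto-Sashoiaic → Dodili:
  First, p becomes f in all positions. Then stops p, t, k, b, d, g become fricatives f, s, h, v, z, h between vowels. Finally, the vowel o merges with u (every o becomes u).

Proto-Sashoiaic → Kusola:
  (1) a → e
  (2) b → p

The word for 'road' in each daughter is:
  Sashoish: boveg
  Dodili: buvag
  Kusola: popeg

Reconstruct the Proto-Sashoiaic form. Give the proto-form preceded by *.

*bobag

Position 1: Sashoish has b, Dodili has b, Kusola has p. Sashoish preserves b here (none of its changes turn any other segment into b), so the proto-segment is *b.
Position 4: Sashoish has e, Dodili has a, Kusola has e. Dodili preserves a here (none of its changes turn any other segment into a), so the proto-segment is *a.
This points to *bobag. Verify forward in each daughter:
Sashoish: *bobag
  bobag (rule 1 does not apply)
  bobag (rule 2 does not apply)
  bobag → bobeg   [vowel merger]
  bobeg → boveg   [intervocalic lenition]
  giving Sashoish boveg.
Dodili: start from *bobag.
  rule 1: no change — bobag
  rule 2 (intervocalic lenition): bobag → bovag
  rule 3 (vowel merger): bovag → buvag
  ⇒ Dodili buvag
Kusola: *bobag > bobeg > popeg  (by vowel merger, unconditioned shift)
Only *bobag yields all of Sashoish boveg, Dodili buvag, Kusola popeg.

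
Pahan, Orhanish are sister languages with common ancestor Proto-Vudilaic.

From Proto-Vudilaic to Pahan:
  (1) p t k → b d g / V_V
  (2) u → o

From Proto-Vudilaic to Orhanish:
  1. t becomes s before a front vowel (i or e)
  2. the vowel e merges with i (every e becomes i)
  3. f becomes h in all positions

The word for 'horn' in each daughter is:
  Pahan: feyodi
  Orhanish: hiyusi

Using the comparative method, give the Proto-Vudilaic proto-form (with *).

*feyuti

Position 2: Pahan has e, Orhanish has i. Pahan preserves e here (none of its changes turn any other segment into e), so the proto-segment is *e.
Position 5: Pahan has d, Orhanish has s. Taking the neighbouring segments as reconstructed: Pahan d could go back to *t or *d; Orhanish s could go back to *t or *s — the one source consistent with every daughter is *t.
Continuing position by position gives *feyuti; check it forward:
Pahan: *feyuti
  feyuti → feyudi   [intervocalic voicing]
  feyudi → feyodi   [vowel merger]
  giving Pahan feyodi.
Orhanish: start from *feyuti.
  rule 1 (palatalisation): feyuti → feyusi
  rule 2 (vowel merger): feyusi → fiyusi
  rule 3 (unconditioned shift): fiyusi → hiyusi
  ⇒ Orhanish hiyusi
No other proto-form is consistent with every reflex, so the reconstruction is *feyuti.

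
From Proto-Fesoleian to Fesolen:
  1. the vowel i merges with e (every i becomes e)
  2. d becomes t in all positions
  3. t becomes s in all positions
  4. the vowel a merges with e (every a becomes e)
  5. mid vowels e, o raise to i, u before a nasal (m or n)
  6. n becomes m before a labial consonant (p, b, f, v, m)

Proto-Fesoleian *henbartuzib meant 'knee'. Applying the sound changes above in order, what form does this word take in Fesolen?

Fesolen: *henbartuzib > henbartuzeb > henbarsuzeb > henbersuzeb > hinbersuzeb > himbersuzeb  (by vowel merger, unconditioned shift, vowel merger, pre-nasal raising, nasal place assimilation)

himbersuzeb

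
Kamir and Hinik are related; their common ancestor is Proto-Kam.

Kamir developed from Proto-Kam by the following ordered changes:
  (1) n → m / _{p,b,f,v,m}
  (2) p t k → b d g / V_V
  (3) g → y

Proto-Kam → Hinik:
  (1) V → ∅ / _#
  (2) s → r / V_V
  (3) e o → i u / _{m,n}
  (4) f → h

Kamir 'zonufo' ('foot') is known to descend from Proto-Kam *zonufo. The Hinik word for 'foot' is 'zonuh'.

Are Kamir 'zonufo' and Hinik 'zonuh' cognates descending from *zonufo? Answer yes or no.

no

Derive the expected Hinik reflex of *zonufo:
Hinik: *zonufo > zonuf > zunuf > zunuh  (by apocope, pre-nasal raising, unconditioned shift)
The regular Hinik reflex would be 'zunuh', but the attested form is 'zonuh'. The correspondence is irregular, so they are not cognates (the Hinik form has a different source).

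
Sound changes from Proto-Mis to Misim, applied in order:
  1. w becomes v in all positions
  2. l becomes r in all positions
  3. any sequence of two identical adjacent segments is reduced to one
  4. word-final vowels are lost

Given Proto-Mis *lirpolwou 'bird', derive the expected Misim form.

Misim: *lirpolwou > lirpolvou > rirporvou > rirporvo  (by unconditioned shift, unconditioned shift, apocope)

rirporvo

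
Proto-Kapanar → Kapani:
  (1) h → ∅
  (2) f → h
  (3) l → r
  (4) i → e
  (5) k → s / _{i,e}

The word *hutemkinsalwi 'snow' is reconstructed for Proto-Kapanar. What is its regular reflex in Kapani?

utemsensarwe

Kapani: start from *hutemkinsalwi.
  rule 1 (h-loss): hutemkinsalwi → utemkinsalwi
  rule 2: no change — utemkinsalwi
  rule 3 (unconditioned shift): utemkinsalwi → utemkinsarwi
  rule 4 (vowel merger): utemkinsarwi → utemkensarwe
  rule 5 (palatalisation): utemkensarwe → utemsensarwe
  ⇒ Kapani utemsensarwe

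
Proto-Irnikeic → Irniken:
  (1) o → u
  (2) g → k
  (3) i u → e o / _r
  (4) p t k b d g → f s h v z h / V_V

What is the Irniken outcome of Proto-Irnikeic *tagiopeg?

Irniken: *tagiopeg > tagiupeg > takiupek > tahiufek  (by vowel merger, unconditioned shift, intervocalic lenition)

tahiufek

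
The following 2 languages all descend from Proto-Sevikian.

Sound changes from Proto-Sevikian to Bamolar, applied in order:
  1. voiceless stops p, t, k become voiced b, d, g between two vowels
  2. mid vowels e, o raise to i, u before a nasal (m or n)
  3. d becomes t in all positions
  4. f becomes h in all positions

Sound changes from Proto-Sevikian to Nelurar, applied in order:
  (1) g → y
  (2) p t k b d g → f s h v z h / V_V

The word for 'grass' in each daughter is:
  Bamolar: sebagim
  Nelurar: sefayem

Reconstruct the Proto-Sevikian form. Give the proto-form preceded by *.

Position 6: Bamolar has i, Nelurar has e. Nelurar preserves e here (none of its changes turn any other segment into e), so the proto-segment is *e.
Position 3: Bamolar has b, Nelurar has f. Taking the neighbouring segments as reconstructed: Bamolar b could go back to *p or *b; Nelurar f could go back to *p or *f — the one source consistent with every daughter is *p.
Position 5: Bamolar has g, Nelurar has y. Taking the neighbouring segments as reconstructed: Bamolar g could go back to *k or *g; Nelurar y could go back to *g or *y — the one source consistent with every daughter is *g.
The remaining positions agree across the daughters. Check the candidate against every language:
Bamolar: *sepagem
  sepagem → sebagem   [intervocalic voicing]
  sebagem → sebagim   [pre-nasal raising]
  sebagim (rule 3 does not apply)
  sebagim (rule 4 does not apply)
  giving Bamolar sebagim.
Nelurar: *sepagem
  sepagem → sepayem   [unconditioned shift]
  sepayem → sefayem   [intervocalic lenition]
  giving Nelurar sefayem.
No other proto-form is consistent with every reflex, so the reconstruction is *sepagem.

*sepagem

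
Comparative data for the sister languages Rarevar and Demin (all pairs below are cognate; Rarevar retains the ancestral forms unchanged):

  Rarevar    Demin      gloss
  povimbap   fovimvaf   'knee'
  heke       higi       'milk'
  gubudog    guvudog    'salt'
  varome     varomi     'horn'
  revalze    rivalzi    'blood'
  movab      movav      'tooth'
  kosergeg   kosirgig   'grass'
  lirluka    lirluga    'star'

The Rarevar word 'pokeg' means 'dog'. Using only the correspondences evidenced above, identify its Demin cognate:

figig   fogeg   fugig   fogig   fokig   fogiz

povimbap ~ fovimvaf — Rarevar p corresponds to Demin f word-initially before a back vowel.
heke ~ higi — Rarevar k corresponds to Demin g between vowels (before a front vowel).
heke ~ higi, kosergeg ~ kosirgig — Rarevar e corresponds to Demin i after a consonant, before a consonant other than r, m, n, p, b, f, v.
Applying these to Rarevar 'pokeg':
  pokeg → fokeg   (p→f word-initially before a back vowel)
  fokeg → fogeg   (k→g between vowels (before a front vowel))
  fogeg → fogig   (e→i after a consonant, before a consonant other than r, m, n, p, b, f, v)
So the Demin cognate is 'fogig'.

fogig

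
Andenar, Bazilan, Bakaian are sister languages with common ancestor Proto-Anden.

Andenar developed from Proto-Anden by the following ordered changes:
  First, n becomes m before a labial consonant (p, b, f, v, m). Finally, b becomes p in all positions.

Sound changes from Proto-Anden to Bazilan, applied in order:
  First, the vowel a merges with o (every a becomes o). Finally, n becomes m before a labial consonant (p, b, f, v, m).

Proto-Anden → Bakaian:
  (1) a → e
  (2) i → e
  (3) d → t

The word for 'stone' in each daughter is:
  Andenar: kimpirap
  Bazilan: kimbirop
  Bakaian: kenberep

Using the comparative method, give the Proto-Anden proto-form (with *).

*kinbirap

Position 5: Andenar has i, Bazilan has i, Bakaian has e. Andenar preserves i here (none of its changes turn any other segment into i), so the proto-segment is *i.
Position 2: Andenar has i, Bazilan has i, Bakaian has e. Andenar preserves i here (none of its changes turn any other segment into i), so the proto-segment is *i.
Continuing position by position gives *kinbirap; check it forward:
Andenar: *kinbirap
  kinbirap → kimbirap   [nasal place assimilation]
  kimbirap → kimpirap   [unconditioned shift]
  giving Andenar kimpirap.
Bazilan: *kinbirap
  kinbirap → kinbirop   [vowel merger]
  kinbirop → kimbirop   [nasal place assimilation]
  giving Bazilan kimbirop.
Bakaian: start from *kinbirap.
  rule 1 (vowel merger): kinbirap → kinbirep
  rule 2 (vowel merger): kinbirep → kenberep
  rule 3: no change — kenberep
  ⇒ Bakaian kenberep
Only *kinbirap yields all of Andenar kimpirap, Bazilan kimbirop, Bakaian kenberep.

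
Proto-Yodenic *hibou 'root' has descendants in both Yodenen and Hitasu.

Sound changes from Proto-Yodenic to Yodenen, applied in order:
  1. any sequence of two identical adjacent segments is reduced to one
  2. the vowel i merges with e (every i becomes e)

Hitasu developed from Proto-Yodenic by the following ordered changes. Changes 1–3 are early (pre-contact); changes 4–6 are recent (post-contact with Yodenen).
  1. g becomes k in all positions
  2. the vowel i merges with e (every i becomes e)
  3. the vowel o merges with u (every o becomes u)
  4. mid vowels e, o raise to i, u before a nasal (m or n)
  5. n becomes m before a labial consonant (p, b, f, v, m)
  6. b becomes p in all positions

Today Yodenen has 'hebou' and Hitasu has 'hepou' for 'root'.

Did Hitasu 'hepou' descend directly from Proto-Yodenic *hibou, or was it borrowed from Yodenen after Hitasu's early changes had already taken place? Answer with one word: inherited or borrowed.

If inherited, *hibou would pass through all of Hitasu's changes:
Hitasu: start from *hibou.
  rule 1: no change — hibou
  rule 2 (vowel merger): hibou → hebou
  rule 3 (vowel merger): hebou → hebuu
  rule 4: no change — hebuu
  rule 5: no change — hebuu
  rule 6 (unconditioned shift): hebuu → hepuu
  ⇒ Hitasu hepuu
If borrowed from Yodenen 'hebou' after the early changes, it would undergo only the recent ones:
  rule 4 (pre-nasal raising): no change (hebou)
  rule 5 (nasal place assimilation): no change (hebou)
  rule 6 (unconditioned shift): hebou → hepou
  ⇒ as a loan: hepou
Hitasu 'hepou' matches the loan outcome 'hepou', not the inherited 'hepuu' — it skipped the early Hitasu changes, so it was borrowed from Yodenen.

borrowed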